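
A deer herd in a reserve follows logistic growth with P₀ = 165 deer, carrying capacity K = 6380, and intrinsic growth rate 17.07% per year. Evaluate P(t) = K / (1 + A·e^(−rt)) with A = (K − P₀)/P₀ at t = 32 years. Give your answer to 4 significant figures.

≈ 5,501 deer

A = (6380 − 165)/165 = 37.66667
P(32) = 6380 / (1 + 37.66667·e^(−0.1707·32)) = 6380 / (1 + 37.66667·0.004243)
= 6380 / 1.15983 ≈ 5500.79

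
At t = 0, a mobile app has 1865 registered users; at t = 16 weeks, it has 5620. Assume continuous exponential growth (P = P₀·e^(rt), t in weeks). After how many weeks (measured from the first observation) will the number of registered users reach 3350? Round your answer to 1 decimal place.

t ≈ 8.5 weeks

r = ln(5620/1865) / 16 ≈ 0.068942 per week
t = ln(3350/1865) / r = 0.5857 / 0.068942 ≈ 8.496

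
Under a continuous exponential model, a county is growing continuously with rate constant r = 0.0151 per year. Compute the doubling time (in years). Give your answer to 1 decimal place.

doubling time = ln(2) / |r| = 0.69315 / 0.0151

doubling time ≈ 45.9 years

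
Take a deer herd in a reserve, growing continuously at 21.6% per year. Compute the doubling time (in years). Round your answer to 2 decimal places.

doubling time ≈ 3.21 years

doubling time = ln(2) / |r| = 0.69315 / 0.216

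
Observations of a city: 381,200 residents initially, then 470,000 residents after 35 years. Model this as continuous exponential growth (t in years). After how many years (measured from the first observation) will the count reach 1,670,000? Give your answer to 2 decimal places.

r = ln(470000/381200) / 35 ≈ 0.005983 per year
t = ln(1670000/381200) / r = 1.47725 / 0.005983 ≈ 246.905

t ≈ 246.90 years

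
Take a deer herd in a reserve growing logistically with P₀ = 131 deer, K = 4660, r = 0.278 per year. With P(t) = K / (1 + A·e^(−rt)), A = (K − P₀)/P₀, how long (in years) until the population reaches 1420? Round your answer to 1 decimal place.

A = (4660 − 131)/131 = 34.57252
1420 = 4660/(1 + 34.57252·e^(−0.278t)) → 1 + 34.57252·e^(−0.278t) = 3.28169
e^(−0.278t) = 0.065997 → t = ln(15.15215)/0.278 = 2.71814/0.278

t ≈ 9.8 years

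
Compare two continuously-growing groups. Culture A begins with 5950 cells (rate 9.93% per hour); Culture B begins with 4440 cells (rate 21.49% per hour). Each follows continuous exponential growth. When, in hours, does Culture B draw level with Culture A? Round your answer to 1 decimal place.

5950·e^(0.0993t) = 4440·e^(0.2149t)
5950/4440 = e^((0.2149 − 0.0993)t) → ln(1.34009) = 0.1156·t
t = 0.29274 / 0.1156

t ≈ 2.5 hours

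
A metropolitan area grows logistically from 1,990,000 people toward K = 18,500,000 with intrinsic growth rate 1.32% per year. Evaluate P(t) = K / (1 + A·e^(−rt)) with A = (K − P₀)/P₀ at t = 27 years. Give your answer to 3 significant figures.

≈ 2,720,000 people

A = (18500000 − 1990000)/1990000 = 8.29648
P(27) = 18500000 / (1 + 8.29648·e^(−0.0132·27)) = 18500000 / (1 + 8.29648·0.700192)
= 18500000 / 6.80913 ≈ 2716938.49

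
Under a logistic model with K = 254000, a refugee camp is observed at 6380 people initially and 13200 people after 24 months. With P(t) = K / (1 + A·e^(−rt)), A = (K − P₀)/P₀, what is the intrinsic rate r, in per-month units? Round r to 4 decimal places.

r ≈ 0.0315 per month

A = (254000 − 6380)/6380 = 38.81191
13200 = 254000/(1 + 38.81191·e^(−r·24)) → e^(−24r) = (19.24242 − 1)/38.81191 = 0.470021
r = −ln(0.470021)/24 = 0.75498/24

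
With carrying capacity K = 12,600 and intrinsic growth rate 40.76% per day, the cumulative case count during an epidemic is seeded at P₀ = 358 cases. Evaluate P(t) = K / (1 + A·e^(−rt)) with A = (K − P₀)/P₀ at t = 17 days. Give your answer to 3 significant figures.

A = (12600 − 358)/358 = 34.19553
P(17) = 12600 / (1 + 34.19553·e^(−0.4076·17)) = 12600 / (1 + 34.19553·0.000979)
= 12600 / 1.03347 ≈ 12191.94

≈ 12,200 cases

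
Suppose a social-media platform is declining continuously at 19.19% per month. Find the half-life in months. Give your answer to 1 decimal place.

half-life = ln(2) / |r| = 0.69315 / 0.1919

half-life ≈ 3.6 months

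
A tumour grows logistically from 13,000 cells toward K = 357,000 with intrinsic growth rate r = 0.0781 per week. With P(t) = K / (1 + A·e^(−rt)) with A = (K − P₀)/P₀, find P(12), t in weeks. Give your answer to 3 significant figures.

≈ 31,400 cells

A = (357000 − 13000)/13000 = 26.46154
P(12) = 357000 / (1 + 26.46154·e^(−0.0781·12)) = 357000 / (1 + 26.46154·0.391723)
= 357000 / 11.3656 ≈ 31410.58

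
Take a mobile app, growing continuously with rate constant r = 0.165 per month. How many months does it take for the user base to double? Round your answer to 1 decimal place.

doubling time = ln(2) / |r| = 0.69315 / 0.165

doubling time ≈ 4.2 months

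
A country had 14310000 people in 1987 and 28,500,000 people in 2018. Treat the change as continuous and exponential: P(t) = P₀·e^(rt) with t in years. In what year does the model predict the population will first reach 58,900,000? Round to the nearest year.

r = ln(28500000/14310000) / 31 = 0.68895/31 ≈ 0.022224 per year
t = ln(58900000/14310000) / r = 1.41488/0.022224 ≈ 63.66 years after 1987

year 2051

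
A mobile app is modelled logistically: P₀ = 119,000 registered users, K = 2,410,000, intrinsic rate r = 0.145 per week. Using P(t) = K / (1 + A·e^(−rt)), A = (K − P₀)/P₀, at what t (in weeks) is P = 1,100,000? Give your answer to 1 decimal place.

A = (2410000 − 119000)/119000 = 19.2521
1100000 = 2410000/(1 + 19.2521·e^(−0.145t)) → 1 + 19.2521·e^(−0.145t) = 2.19091
e^(−0.145t) = 0.061859 → t = ln(16.16589)/0.145 = 2.7829/0.145

t ≈ 19.2 weeks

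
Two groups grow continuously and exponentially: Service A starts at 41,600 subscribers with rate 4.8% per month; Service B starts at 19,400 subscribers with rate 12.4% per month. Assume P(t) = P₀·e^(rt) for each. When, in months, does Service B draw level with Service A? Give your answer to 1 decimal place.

t ≈ 10.0 months

41600·e^(0.048t) = 19400·e^(0.124t)
41600/19400 = e^((0.124 − 0.048)t) → ln(2.14433) = 0.076·t
t = 0.76283 / 0.076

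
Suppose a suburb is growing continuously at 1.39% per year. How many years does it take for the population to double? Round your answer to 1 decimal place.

doubling time ≈ 49.9 years

doubling time = ln(2) / |r| = 0.69315 / 0.0139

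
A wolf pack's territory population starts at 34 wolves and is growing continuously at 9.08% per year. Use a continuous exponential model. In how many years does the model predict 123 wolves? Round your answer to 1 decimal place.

123 = 34 · e^(0.0908·t)
t = ln(123/34) / 0.0908 = ln(3.61765) / 0.0908 = 1.28582 / 0.0908

t ≈ 14.2 years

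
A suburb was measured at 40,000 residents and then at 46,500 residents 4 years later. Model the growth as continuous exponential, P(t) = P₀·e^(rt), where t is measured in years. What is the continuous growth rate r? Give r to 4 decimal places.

46500 = 40000 · e^(r·4)
e^(4r) = 46500/40000 = 1.1625
r = ln(1.1625) / 4 = 0.15057 / 4

r ≈ 0.0376 per year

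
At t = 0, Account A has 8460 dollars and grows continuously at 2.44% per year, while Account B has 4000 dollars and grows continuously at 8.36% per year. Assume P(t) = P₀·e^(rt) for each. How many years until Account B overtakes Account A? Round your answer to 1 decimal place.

t ≈ 12.7 years

8460·e^(0.0244t) = 4000·e^(0.0836t)
8460/4000 = e^((0.0836 − 0.0244)t) → ln(2.115) = 0.0592·t
t = 0.74905 / 0.0592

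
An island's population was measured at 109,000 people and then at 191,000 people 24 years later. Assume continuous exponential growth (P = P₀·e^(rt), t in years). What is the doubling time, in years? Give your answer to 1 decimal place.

r = ln(191000/109000) / 24 = ln(1.75229) / 24 ≈ 0.023372 per year
doubling time = ln 2 / |r| = 0.69315 / 0.023372

doubling time ≈ 29.7 years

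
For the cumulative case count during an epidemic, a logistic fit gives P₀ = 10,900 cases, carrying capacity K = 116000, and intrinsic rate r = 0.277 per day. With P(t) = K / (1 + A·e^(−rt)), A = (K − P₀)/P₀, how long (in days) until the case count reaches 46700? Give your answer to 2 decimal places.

t ≈ 6.76 days

A = (116000 − 10900)/10900 = 9.6422
46700 = 116000/(1 + 9.6422·e^(−0.277t)) → 1 + 9.6422·e^(−0.277t) = 2.48394
e^(−0.277t) = 0.153901 → t = ln(6.4977)/0.277 = 1.87145/0.277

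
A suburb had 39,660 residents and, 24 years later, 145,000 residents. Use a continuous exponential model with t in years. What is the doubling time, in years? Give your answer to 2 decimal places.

doubling time ≈ 12.83 years

r = ln(145000/39660) / 24 = ln(3.65608) / 24 ≈ 0.054016 per year
doubling time = ln 2 / |r| = 0.69315 / 0.054016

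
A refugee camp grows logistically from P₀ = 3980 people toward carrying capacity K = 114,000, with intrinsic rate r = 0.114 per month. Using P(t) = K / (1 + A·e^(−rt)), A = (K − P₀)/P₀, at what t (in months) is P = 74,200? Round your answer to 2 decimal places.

A = (114000 − 3980)/3980 = 27.64322
74200 = 114000/(1 + 27.64322·e^(−0.114t)) → 1 + 27.64322·e^(−0.114t) = 1.53639
e^(−0.114t) = 0.019404 → t = ln(51.53585)/0.114 = 3.94228/0.114

t ≈ 34.58 months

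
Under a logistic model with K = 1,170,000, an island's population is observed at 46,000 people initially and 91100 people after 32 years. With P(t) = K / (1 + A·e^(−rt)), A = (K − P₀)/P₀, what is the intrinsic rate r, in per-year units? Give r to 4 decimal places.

A = (1170000 − 46000)/46000 = 24.43478
91100 = 1170000/(1 + 24.43478·e^(−r·32)) → e^(−32r) = (12.84303 − 1)/24.43478 = 0.484679
r = −ln(0.484679)/32 = 0.72427/32

r ≈ 0.0226 per year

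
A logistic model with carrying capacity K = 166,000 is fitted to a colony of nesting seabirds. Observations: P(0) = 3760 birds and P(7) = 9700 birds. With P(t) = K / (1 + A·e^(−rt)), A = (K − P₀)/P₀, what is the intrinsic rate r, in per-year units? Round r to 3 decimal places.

A = (166000 − 3760)/3760 = 43.14894
9700 = 166000/(1 + 43.14894·e^(−r·7)) → e^(−7r) = (17.1134 − 1)/43.14894 = 0.373437
r = −ln(0.373437)/7 = 0.98501/7

r ≈ 0.141 per year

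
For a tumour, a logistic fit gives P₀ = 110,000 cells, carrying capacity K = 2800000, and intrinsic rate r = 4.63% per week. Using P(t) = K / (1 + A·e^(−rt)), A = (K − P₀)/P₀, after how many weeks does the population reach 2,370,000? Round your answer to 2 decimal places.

A = (2800000 − 110000)/110000 = 24.45455
2370000 = 2800000/(1 + 24.45455·e^(−0.0463t)) → 1 + 24.45455·e^(−0.0463t) = 1.18143
e^(−0.0463t) = 0.007419 → t = ln(134.78436)/0.0463 = 4.90368/0.0463

t ≈ 105.91 weeks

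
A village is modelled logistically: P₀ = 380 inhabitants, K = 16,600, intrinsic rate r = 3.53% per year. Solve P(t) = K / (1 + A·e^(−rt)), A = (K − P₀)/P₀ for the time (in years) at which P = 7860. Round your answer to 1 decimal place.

A = (16600 − 380)/380 = 42.68421
7860 = 16600/(1 + 42.68421·e^(−0.0353t)) → 1 + 42.68421·e^(−0.0353t) = 2.11196
e^(−0.0353t) = 0.026051 → t = ln(38.38649)/0.0353 = 3.64771/0.0353

t ≈ 103.3 years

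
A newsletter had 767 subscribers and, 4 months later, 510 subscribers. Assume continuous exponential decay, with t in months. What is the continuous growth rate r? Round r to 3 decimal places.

r ≈ -0.102 per month

510 = 767 · e^(r·4)
e^(4r) = 510/767 = 0.66493
r = ln(0.66493) / 4 = -0.40808 / 4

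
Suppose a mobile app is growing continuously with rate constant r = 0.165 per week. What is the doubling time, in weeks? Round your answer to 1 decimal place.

doubling time = ln(2) / |r| = 0.69315 / 0.165

doubling time ≈ 4.2 weeks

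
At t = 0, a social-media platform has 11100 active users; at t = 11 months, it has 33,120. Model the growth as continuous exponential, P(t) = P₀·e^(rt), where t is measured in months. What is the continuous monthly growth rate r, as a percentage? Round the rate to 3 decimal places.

33120 = 11100 · e^(r·11)
e^(11r) = 33120/11100 = 2.98378
r = ln(2.98378) / 11 = 1.09319 / 11

r ≈ 9.938% per month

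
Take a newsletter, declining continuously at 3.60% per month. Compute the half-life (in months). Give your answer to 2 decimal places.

half-life = ln(2) / |r| = 0.69315 / 0.036

half-life ≈ 19.25 months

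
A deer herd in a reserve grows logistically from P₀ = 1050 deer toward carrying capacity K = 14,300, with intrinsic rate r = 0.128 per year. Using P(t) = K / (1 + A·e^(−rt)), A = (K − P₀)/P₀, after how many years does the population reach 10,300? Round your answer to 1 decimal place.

t ≈ 27.2 years

A = (14300 − 1050)/1050 = 12.61905
10300 = 14300/(1 + 12.61905·e^(−0.128t)) → 1 + 12.61905·e^(−0.128t) = 1.38835
e^(−0.128t) = 0.030775 → t = ln(32.49405)/0.128 = 3.48106/0.128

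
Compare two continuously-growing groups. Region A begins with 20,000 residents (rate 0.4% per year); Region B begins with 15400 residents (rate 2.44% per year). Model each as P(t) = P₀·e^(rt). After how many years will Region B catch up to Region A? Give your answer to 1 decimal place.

t ≈ 12.8 years

20000·e^(0.004t) = 15400·e^(0.0244t)
20000/15400 = e^((0.0244 − 0.004)t) → ln(1.2987) = 0.0204·t
t = 0.26136 / 0.0204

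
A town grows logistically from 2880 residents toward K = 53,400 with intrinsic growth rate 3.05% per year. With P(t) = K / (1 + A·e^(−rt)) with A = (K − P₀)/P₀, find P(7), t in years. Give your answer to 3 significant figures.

A = (53400 − 2880)/2880 = 17.54167
P(7) = 53400 / (1 + 17.54167·e^(−0.0305·7)) = 53400 / (1 + 17.54167·0.807752)
= 53400 / 15.16932 ≈ 3520.26

≈ 3,520 residents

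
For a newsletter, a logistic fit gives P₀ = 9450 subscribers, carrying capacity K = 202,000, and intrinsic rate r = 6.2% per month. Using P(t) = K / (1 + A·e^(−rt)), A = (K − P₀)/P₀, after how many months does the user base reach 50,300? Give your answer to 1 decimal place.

A = (202000 − 9450)/9450 = 20.37566
50300 = 202000/(1 + 20.37566·e^(−0.062t)) → 1 + 20.37566·e^(−0.062t) = 4.0159
e^(−0.062t) = 0.148015 → t = ln(6.75607)/0.062 = 1.91044/0.062

t ≈ 30.8 months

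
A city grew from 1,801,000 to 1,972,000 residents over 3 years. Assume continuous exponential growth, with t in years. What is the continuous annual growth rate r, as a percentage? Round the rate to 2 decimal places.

r ≈ 3.02% per year

1972000 = 1801000 · e^(r·3)
e^(3r) = 1972000/1801000 = 1.09495
r = ln(1.09495) / 3 = 0.09071 / 3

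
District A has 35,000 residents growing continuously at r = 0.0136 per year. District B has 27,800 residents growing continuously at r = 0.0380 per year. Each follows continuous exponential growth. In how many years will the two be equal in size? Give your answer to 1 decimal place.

t ≈ 9.4 years

35000·e^(0.0136t) = 27800·e^(0.038t)
35000/27800 = e^((0.038 − 0.0136)t) → ln(1.25899) = 0.0244·t
t = 0.23031 / 0.0244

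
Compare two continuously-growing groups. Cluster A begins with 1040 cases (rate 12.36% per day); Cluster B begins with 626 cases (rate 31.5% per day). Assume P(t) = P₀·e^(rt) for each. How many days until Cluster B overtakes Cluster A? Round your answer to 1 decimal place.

1040·e^(0.1236t) = 626·e^(0.315t)
1040/626 = e^((0.315 − 0.1236)t) → ln(1.66134) = 0.1914·t
t = 0.50763 / 0.1914

t ≈ 2.7 days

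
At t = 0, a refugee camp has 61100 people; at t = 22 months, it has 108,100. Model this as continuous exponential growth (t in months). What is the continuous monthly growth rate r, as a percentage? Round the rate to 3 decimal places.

108100 = 61100 · e^(r·22)
e^(22r) = 108100/61100 = 1.76923
r = ln(1.76923) / 22 = 0.57054 / 22

r ≈ 2.593% per month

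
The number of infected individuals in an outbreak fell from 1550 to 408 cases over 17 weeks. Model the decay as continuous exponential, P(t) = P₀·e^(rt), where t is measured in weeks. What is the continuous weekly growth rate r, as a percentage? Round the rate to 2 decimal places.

r ≈ -7.85% per week

408 = 1550 · e^(r·17)
e^(17r) = 408/1550 = 0.26323
r = ln(0.26323) / 17 = -1.33474 / 17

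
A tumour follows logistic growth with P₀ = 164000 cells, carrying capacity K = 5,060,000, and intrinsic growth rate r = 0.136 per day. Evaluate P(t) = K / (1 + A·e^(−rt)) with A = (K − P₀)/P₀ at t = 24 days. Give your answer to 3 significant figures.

A = (5060000 − 164000)/164000 = 29.85366
P(24) = 5060000 / (1 + 29.85366·e^(−0.136·24)) = 5060000 / (1 + 29.85366·0.038235)
= 5060000 / 2.14146 ≈ 2362874.87

≈ 2,360,000 cells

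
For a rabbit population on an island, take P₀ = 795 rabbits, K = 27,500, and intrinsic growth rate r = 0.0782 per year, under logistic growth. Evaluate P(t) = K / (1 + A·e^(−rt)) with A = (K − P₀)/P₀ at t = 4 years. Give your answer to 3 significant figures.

A = (27500 − 795)/795 = 33.59119
P(4) = 27500 / (1 + 33.59119·e^(−0.0782·4)) = 27500 / (1 + 33.59119·0.731396)
= 27500 / 25.56847 ≈ 1075.54

≈ 1,080 rabbits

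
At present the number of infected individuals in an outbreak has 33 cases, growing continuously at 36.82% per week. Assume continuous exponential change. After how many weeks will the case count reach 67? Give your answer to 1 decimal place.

t ≈ 1.9 weeks

67 = 33 · e^(0.3682·t)
t = ln(67/33) / 0.3682 = ln(2.0303) / 0.3682 = 0.70819 / 0.3682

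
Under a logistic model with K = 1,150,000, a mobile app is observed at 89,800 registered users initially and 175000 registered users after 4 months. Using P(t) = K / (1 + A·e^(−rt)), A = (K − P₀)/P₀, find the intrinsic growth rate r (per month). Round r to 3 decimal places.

A = (1150000 − 89800)/89800 = 11.80624
175000 = 1150000/(1 + 11.80624·e^(−r·4)) → e^(−4r) = (6.57143 − 1)/11.80624 = 0.471906
r = −ln(0.471906)/4 = 0.75098/4

r ≈ 0.188 per month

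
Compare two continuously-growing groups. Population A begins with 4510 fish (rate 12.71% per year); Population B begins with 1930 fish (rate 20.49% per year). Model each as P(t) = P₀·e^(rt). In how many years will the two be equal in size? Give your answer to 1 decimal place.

4510·e^(0.1271t) = 1930·e^(0.2049t)
4510/1930 = e^((0.2049 − 0.1271)t) → ln(2.33679) = 0.0778·t
t = 0.84878 / 0.0778

t ≈ 10.9 years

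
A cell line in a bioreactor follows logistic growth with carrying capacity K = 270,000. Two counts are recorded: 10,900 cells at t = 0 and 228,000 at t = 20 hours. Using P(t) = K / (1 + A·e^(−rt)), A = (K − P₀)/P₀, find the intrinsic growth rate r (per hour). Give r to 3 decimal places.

A = (270000 − 10900)/10900 = 23.77064
228000 = 270000/(1 + 23.77064·e^(−r·20)) → e^(−20r) = (1.18421 − 1)/23.77064 = 0.007749
r = −ln(0.007749)/20 = 4.86013/20

r ≈ 0.243 per hour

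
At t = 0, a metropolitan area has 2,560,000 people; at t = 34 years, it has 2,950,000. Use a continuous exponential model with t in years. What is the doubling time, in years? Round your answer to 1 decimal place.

doubling time ≈ 166.2 years

r = ln(2950000/2560000) / 34 = ln(1.15234) / 34 ≈ 0.004171 per year
doubling time = ln 2 / |r| = 0.69315 / 0.004171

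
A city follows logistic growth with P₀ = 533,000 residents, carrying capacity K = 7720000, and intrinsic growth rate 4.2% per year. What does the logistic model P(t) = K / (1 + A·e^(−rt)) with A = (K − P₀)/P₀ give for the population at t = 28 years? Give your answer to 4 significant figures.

A = (7720000 − 533000)/533000 = 13.48405
P(28) = 7720000 / (1 + 13.48405·e^(−0.042·28)) = 7720000 / (1 + 13.48405·0.30851)
= 7720000 / 5.15997 ≈ 1496132.93

≈ 1,496,000 residents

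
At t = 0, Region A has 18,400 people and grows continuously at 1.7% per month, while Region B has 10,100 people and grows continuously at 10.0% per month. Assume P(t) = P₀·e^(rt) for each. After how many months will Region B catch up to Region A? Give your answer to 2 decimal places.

18400·e^(0.017t) = 10100·e^(0.1t)
18400/10100 = e^((0.1 − 0.017)t) → ln(1.82178) = 0.083·t
t = 0.59982 / 0.083

t ≈ 7.23 months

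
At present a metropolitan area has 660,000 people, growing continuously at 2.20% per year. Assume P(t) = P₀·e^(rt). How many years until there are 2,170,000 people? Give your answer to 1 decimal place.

t ≈ 54.1 years

2170000 = 660000 · e^(0.022·t)
t = ln(2170000/660000) / 0.022 = ln(3.28788) / 0.022 = 1.19024 / 0.022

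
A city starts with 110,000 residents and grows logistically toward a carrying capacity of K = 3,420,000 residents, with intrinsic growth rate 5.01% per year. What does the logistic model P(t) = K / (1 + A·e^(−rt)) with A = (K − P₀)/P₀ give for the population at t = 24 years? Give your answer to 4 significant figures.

A = (3420000 − 110000)/110000 = 30.09091
P(24) = 3420000 / (1 + 30.09091·e^(−0.0501·24)) = 3420000 / (1 + 30.09091·0.300472)
= 3420000 / 10.04148 ≈ 340587.18

≈ 340,600 residents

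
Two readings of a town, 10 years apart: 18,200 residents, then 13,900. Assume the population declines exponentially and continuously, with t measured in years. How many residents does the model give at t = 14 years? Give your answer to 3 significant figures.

r = ln(13900/18200) / 10 ≈ -0.026953 per year
P(14) = 18200 · e^(-0.026953·14) = 18200 · 0.68568 ≈ 12479.36

≈ 12,500 residents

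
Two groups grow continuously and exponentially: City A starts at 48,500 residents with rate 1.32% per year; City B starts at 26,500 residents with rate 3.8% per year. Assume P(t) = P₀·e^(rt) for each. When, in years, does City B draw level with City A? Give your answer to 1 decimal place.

t ≈ 24.4 years

48500·e^(0.0132t) = 26500·e^(0.038t)
48500/26500 = e^((0.038 − 0.0132)t) → ln(1.83019) = 0.0248·t
t = 0.60442 / 0.0248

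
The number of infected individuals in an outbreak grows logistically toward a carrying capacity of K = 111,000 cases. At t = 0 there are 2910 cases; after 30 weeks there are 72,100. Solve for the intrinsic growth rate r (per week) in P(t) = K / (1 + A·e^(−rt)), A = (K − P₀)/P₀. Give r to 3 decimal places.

r ≈ 0.141 per week

A = (111000 − 2910)/2910 = 37.14433
72100 = 111000/(1 + 37.14433·e^(−r·30)) → e^(−30r) = (1.53953 − 1)/37.14433 = 0.014525
r = −ln(0.014525)/30 = 4.23187/30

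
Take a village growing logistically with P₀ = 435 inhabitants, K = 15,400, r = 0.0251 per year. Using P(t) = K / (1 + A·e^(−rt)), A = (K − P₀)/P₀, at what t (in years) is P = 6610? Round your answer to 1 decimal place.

A = (15400 − 435)/435 = 34.4023
6610 = 15400/(1 + 34.4023·e^(−0.0251t)) → 1 + 34.4023·e^(−0.0251t) = 2.3298
e^(−0.0251t) = 0.038654 → t = ln(25.87022)/0.0251 = 3.25309/0.0251

t ≈ 129.6 years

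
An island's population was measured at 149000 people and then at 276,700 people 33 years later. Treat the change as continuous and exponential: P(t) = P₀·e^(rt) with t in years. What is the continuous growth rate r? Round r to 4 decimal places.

r ≈ 0.0188 per year

276700 = 149000 · e^(r·33)
e^(33r) = 276700/149000 = 1.85705
r = ln(1.85705) / 33 = 0.61899 / 33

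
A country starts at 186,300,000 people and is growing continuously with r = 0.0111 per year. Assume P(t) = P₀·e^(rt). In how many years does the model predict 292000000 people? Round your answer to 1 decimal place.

292000000 = 186300000 · e^(0.0111·t)
t = ln(292000000/186300000) / 0.0111 = ln(1.56736) / 0.0111 = 0.4494 / 0.0111

t ≈ 40.5 years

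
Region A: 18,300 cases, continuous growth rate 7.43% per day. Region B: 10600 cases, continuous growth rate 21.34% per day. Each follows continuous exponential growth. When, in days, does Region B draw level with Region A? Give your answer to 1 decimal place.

t ≈ 3.9 days

18300·e^(0.0743t) = 10600·e^(0.2134t)
18300/10600 = e^((0.2134 − 0.0743)t) → ln(1.72642) = 0.1391·t
t = 0.54605 / 0.1391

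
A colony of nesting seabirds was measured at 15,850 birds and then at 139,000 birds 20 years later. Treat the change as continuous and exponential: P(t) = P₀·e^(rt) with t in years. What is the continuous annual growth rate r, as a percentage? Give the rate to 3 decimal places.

r ≈ 10.857% per year

139000 = 15850 · e^(r·20)
e^(20r) = 139000/15850 = 8.76972
r = ln(8.76972) / 20 = 2.1713 / 20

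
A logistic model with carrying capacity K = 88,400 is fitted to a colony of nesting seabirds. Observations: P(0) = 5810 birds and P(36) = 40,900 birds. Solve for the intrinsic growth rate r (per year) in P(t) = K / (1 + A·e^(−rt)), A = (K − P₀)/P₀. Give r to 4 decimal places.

r ≈ 0.0696 per year

A = (88400 − 5810)/5810 = 14.21515
40900 = 88400/(1 + 14.21515·e^(−r·36)) → e^(−36r) = (2.16137 − 1)/14.21515 = 0.081699
r = −ln(0.081699)/36 = 2.50471/36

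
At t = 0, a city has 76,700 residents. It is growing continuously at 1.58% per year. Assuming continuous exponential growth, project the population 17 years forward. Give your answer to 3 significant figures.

≈ 100,000 residents

P(17) = 76700 · e^(0.0158·17) = 76700 · e^(0.2686)
= 76700 · 1.30813 ≈ 100333.71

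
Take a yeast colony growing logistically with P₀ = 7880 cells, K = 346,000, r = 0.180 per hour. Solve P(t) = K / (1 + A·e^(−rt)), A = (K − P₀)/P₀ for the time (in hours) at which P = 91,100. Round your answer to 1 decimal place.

A = (346000 − 7880)/7880 = 42.90863
91100 = 346000/(1 + 42.90863·e^(−0.18t)) → 1 + 42.90863·e^(−0.18t) = 3.79802
e^(−0.18t) = 0.065209 → t = ln(15.33533)/0.18 = 2.73016/0.18

t ≈ 15.2 hours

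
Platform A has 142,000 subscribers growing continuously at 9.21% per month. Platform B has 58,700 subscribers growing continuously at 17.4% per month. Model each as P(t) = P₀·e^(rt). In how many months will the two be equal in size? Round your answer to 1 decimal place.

t ≈ 10.8 months

142000·e^(0.0921t) = 58700·e^(0.174t)
142000/58700 = e^((0.174 − 0.0921)t) → ln(2.41908) = 0.0819·t
t = 0.88339 / 0.0819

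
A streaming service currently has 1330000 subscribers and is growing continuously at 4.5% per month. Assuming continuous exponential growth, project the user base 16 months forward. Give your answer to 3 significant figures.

≈ 2,730,000 subscribers

P(16) = 1330000 · e^(0.045·16) = 1330000 · e^(0.72)
= 1330000 · 2.05443 ≈ 2732396.17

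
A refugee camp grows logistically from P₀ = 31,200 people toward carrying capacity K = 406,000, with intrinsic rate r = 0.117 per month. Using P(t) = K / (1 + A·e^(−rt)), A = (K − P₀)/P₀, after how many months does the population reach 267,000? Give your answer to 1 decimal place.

t ≈ 26.8 months

A = (406000 − 31200)/31200 = 12.01282
267000 = 406000/(1 + 12.01282·e^(−0.117t)) → 1 + 12.01282·e^(−0.117t) = 1.5206
e^(−0.117t) = 0.043337 → t = ln(23.07499)/0.117 = 3.13875/0.117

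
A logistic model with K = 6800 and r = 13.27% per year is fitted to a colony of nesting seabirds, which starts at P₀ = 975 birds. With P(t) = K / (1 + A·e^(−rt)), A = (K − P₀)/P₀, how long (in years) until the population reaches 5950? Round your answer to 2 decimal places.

t ≈ 28.13 years

A = (6800 − 975)/975 = 5.97436
5950 = 6800/(1 + 5.97436·e^(−0.1327t)) → 1 + 5.97436·e^(−0.1327t) = 1.14286
e^(−0.1327t) = 0.023912 → t = ln(41.82051)/0.1327 = 3.73339/0.1327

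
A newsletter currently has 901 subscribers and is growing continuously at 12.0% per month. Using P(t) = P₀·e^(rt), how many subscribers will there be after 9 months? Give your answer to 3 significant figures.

≈ 2,650 subscribers

P(9) = 901 · e^(0.12·9) = 901 · e^(1.08)
= 901 · 2.94468 ≈ 2653.16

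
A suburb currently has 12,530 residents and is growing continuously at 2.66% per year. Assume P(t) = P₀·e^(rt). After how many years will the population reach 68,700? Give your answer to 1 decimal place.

t ≈ 64.0 years

68700 = 12530 · e^(0.0266·t)
t = ln(68700/12530) / 0.0266 = ln(5.48284) / 0.0266 = 1.70162 / 0.0266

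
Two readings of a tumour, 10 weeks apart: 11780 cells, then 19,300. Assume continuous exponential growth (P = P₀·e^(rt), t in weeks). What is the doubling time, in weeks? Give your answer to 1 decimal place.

doubling time ≈ 14.0 weeks

r = ln(19300/11780) / 10 = ln(1.63837) / 10 ≈ 0.04937 per week
doubling time = ln 2 / |r| = 0.69315 / 0.04937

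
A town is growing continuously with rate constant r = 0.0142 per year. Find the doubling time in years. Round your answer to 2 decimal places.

doubling time ≈ 48.81 years

doubling time = ln(2) / |r| = 0.69315 / 0.0142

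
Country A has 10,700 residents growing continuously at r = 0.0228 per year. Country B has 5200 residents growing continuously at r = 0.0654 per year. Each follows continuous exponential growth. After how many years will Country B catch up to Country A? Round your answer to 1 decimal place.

t ≈ 16.9 years

10700·e^(0.0228t) = 5200·e^(0.0654t)
10700/5200 = e^((0.0654 − 0.0228)t) → ln(2.05769) = 0.0426·t
t = 0.72159 / 0.0426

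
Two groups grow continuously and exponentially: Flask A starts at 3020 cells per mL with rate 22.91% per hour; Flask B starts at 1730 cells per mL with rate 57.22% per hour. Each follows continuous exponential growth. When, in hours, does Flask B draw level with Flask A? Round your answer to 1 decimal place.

3020·e^(0.2291t) = 1730·e^(0.5722t)
3020/1730 = e^((0.5722 − 0.2291)t) → ln(1.74566) = 0.3431·t
t = 0.55714 / 0.3431

t ≈ 1.6 hours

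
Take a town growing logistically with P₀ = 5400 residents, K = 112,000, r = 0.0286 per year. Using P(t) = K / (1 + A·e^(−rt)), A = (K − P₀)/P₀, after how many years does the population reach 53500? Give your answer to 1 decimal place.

t ≈ 101.2 years

A = (112000 − 5400)/5400 = 19.74074
53500 = 112000/(1 + 19.74074·e^(−0.0286t)) → 1 + 19.74074·e^(−0.0286t) = 2.09346
e^(−0.0286t) = 0.055391 → t = ln(18.0535)/0.0286 = 2.89334/0.0286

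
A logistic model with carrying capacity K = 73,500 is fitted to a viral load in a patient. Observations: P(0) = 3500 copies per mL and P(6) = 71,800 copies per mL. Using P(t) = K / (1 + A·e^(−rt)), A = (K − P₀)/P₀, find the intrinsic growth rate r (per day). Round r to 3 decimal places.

A = (73500 − 3500)/3500 = 20
71800 = 73500/(1 + 20·e^(−r·6)) → e^(−6r) = (1.02368 − 1)/20 = 0.001184
r = −ln(0.001184)/6 = 6.73899/6

r ≈ 1.123 per day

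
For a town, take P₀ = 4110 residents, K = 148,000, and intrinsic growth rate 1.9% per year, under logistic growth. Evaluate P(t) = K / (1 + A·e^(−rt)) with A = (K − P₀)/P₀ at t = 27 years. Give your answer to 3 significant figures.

≈ 6,740 residents

A = (148000 − 4110)/4110 = 35.00973
P(27) = 148000 / (1 + 35.00973·e^(−0.019·27)) = 148000 / (1 + 35.00973·0.598697)
= 148000 / 21.96021 ≈ 6739.46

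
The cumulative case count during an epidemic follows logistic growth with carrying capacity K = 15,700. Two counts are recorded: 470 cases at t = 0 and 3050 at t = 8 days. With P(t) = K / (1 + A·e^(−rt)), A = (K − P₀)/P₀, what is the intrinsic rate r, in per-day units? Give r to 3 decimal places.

A = (15700 − 470)/470 = 32.40426
3050 = 15700/(1 + 32.40426·e^(−r·8)) → e^(−8r) = (5.14754 − 1)/32.40426 = 0.127994
r = −ln(0.127994)/8 = 2.05577/8

r ≈ 0.257 per day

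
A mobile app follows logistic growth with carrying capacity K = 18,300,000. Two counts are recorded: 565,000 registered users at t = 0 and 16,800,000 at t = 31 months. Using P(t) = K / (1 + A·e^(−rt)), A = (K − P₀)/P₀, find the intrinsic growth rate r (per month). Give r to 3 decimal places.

r ≈ 0.189 per month

A = (18300000 − 565000)/565000 = 31.38938
16800000 = 18300000/(1 + 31.38938·e^(−r·31)) → e^(−31r) = (1.08929 − 1)/31.38938 = 0.002844
r = −ln(0.002844)/31 = 5.86238/31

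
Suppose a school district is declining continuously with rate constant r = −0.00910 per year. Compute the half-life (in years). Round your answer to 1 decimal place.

half-life ≈ 76.2 years

half-life = ln(2) / |r| = 0.69315 / 0.0091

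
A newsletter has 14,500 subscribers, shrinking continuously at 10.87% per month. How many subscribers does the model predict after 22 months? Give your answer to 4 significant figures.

P(22) = 14500 · e^(-0.1087·22) = 14500 · e^(-2.3914)
= 14500 · 0.0915 ≈ 1326.77

≈ 1,327 subscribers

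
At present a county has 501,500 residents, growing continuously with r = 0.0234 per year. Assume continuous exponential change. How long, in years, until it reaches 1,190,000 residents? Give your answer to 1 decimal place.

t ≈ 36.9 years

1190000 = 501500 · e^(0.0234·t)
t = ln(1190000/501500) / 0.0234 = ln(2.37288) / 0.0234 = 0.8641 / 0.0234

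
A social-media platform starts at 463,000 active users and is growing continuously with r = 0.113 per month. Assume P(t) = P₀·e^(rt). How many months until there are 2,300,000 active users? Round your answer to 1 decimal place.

t ≈ 14.2 months

2300000 = 463000 · e^(0.113·t)
t = ln(2300000/463000) / 0.113 = ln(4.9676) / 0.113 = 1.60294 / 0.113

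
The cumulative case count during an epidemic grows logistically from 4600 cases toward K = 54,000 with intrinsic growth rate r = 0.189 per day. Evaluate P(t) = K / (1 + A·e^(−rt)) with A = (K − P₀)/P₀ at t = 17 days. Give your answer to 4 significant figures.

A = (54000 − 4600)/4600 = 10.73913
P(17) = 54000 / (1 + 10.73913·e^(−0.189·17)) = 54000 / (1 + 10.73913·0.040236)
= 54000 / 1.4321 ≈ 37706.95

≈ 37,710 cases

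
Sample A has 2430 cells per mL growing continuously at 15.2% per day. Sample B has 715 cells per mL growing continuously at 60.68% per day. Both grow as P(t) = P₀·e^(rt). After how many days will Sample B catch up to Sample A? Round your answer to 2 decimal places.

t ≈ 2.69 days

2430·e^(0.152t) = 715·e^(0.6068t)
2430/715 = e^((0.6068 − 0.152)t) → ln(3.3986) = 0.4548·t
t = 1.22336 / 0.4548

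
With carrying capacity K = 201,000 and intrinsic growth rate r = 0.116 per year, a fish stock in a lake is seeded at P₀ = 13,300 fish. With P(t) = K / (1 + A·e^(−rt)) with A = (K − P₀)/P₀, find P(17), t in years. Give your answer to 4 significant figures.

A = (201000 − 13300)/13300 = 14.11278
P(17) = 201000 / (1 + 14.11278·e^(−0.116·17)) = 201000 / (1 + 14.11278·0.139178)
= 201000 / 2.96419 ≈ 67809.38

≈ 67,810 fish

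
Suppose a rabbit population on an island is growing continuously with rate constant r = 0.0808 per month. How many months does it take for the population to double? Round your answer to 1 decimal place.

doubling time = ln(2) / |r| = 0.69315 / 0.0808

doubling time ≈ 8.6 months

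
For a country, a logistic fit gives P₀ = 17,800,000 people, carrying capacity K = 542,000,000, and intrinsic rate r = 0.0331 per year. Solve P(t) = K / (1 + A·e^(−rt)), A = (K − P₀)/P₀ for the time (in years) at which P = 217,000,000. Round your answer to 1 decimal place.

t ≈ 90.0 years

A = (542000000 − 17800000)/17800000 = 29.44944
217000000 = 542000000/(1 + 29.44944·e^(−0.0331t)) → 1 + 29.44944·e^(−0.0331t) = 2.4977
e^(−0.0331t) = 0.050857 → t = ln(19.66316)/0.0331 = 2.97875/0.0331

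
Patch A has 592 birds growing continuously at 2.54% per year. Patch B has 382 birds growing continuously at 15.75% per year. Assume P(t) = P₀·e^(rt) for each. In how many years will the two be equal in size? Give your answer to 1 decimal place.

t ≈ 3.3 years

592·e^(0.0254t) = 382·e^(0.1575t)
592/382 = e^((0.1575 − 0.0254)t) → ln(1.54974) = 0.1321·t
t = 0.43809 / 0.1321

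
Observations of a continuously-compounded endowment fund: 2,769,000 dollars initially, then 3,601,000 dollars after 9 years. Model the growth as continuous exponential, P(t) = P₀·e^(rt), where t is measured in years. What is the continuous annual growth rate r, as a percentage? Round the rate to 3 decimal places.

3601000 = 2769000 · e^(r·9)
e^(9r) = 3601000/2769000 = 1.30047
r = ln(1.30047) / 9 = 0.26273 / 9

r ≈ 2.919% per year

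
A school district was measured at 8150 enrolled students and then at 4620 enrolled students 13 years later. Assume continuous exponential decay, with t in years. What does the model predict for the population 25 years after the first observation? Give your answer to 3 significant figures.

r = ln(4620/8150) / 13 ≈ -0.043663 per year
P(25) = 8150 · e^(-0.043663·25) = 8150 · 0.33568 ≈ 2735.83

≈ 2,740 enrolled students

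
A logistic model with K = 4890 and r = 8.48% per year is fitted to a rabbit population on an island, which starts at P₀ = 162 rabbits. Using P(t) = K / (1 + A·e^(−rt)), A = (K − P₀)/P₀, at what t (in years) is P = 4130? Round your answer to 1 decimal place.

A = (4890 − 162)/162 = 29.18519
4130 = 4890/(1 + 29.18519·e^(−0.0848t)) → 1 + 29.18519·e^(−0.0848t) = 1.18402
e^(−0.0848t) = 0.006305 → t = ln(158.59844)/0.0848 = 5.06638/0.0848

t ≈ 59.7 years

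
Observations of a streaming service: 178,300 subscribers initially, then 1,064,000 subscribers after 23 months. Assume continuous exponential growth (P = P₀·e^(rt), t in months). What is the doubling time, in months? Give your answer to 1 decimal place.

r = ln(1064000/178300) / 23 = ln(5.96747) / 23 ≈ 0.077666 per month
doubling time = ln 2 / |r| = 0.69315 / 0.077666

doubling time ≈ 8.9 months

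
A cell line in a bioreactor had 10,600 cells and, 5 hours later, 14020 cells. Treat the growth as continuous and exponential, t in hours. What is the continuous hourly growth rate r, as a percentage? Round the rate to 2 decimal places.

r ≈ 5.59% per hour

14020 = 10600 · e^(r·5)
e^(5r) = 14020/10600 = 1.32264
r = ln(1.32264) / 5 = 0.27963 / 5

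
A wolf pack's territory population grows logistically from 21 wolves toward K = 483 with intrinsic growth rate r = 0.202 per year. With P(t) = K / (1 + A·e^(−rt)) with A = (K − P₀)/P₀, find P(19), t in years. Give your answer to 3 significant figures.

≈ 328 wolves

A = (483 − 21)/21 = 22
P(19) = 483 / (1 + 22·e^(−0.202·19)) = 483 / (1 + 22·0.021537)
= 483 / 1.47381 ≈ 327.72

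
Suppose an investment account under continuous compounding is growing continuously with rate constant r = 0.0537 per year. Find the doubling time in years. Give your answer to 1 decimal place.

doubling time ≈ 12.9 years

doubling time = ln(2) / |r| = 0.69315 / 0.0537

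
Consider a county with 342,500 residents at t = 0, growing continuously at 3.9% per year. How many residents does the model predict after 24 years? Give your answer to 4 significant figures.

≈ 873,300 residents

P(24) = 342500 · e^(0.039·24) = 342500 · e^(0.936)
= 342500 · 2.54976 ≈ 873293.47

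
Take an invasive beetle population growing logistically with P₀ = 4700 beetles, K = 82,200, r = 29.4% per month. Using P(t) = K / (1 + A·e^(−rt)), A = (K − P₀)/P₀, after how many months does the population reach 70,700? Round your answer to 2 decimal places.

A = (82200 − 4700)/4700 = 16.48936
70700 = 82200/(1 + 16.48936·e^(−0.294t)) → 1 + 16.48936·e^(−0.294t) = 1.16266
e^(−0.294t) = 0.009864 → t = ln(101.37373)/0.294 = 4.61881/0.294

t ≈ 15.71 months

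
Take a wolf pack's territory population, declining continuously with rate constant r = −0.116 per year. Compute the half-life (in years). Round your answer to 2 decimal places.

half-life = ln(2) / |r| = 0.69315 / 0.116

half-life ≈ 5.98 years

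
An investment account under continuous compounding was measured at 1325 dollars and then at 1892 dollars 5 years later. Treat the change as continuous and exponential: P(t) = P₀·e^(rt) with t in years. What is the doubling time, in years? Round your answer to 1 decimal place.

doubling time ≈ 9.7 years

r = ln(1892/1325) / 5 = ln(1.42792) / 5 ≈ 0.071244 per year
doubling time = ln 2 / |r| = 0.69315 / 0.071244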